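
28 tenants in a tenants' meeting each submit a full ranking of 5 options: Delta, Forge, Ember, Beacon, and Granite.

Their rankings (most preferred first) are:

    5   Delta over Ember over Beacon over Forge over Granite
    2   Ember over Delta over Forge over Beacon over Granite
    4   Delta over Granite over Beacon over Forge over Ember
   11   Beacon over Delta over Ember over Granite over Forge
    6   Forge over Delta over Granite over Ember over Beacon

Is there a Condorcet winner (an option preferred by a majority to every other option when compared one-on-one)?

Head-to-head results (28 voters total):
Delta vs Forge: Delta wins 22–6.
Delta vs Ember: Delta wins 26–2.
Delta vs Beacon: Delta wins 17–11.
Delta vs Granite: Delta wins 28–0.
Forge vs Ember: Ember wins 18–10.
Forge vs Beacon: Beacon wins 20–8.
Forge vs Granite: Granite wins 15–13.
Ember vs Beacon: Beacon wins 15–13.
Ember vs Granite: Ember wins 18–10.
Beacon vs Granite: Beacon wins 18–10.
Delta beats each rival — Forge (22–6), Ember (26–2), Beacon (17–11), Granite (28–0) — so Delta is the Condorcet winner.

Yes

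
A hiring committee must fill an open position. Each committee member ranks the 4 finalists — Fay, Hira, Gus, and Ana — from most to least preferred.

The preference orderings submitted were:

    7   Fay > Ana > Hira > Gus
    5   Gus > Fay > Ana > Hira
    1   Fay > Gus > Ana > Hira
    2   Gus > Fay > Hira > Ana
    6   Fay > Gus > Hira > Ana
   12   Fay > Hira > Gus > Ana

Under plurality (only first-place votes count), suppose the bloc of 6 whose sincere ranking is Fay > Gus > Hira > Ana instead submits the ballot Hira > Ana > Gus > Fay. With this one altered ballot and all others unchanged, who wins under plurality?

First-place totals with the altered ballot: Fay 20, Hira 6, Gus 7, Ana 0.
The winner is unchanged: still Fay.

Fay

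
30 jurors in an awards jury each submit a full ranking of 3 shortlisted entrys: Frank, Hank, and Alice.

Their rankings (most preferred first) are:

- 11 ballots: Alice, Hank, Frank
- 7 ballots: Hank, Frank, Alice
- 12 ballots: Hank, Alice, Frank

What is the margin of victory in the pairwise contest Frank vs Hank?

Ballots ranking Frank above Hank: 0.
Ballots ranking Hank above Frank: 11+7+12 = 30.
Hank wins 30–0, a margin of 30.

30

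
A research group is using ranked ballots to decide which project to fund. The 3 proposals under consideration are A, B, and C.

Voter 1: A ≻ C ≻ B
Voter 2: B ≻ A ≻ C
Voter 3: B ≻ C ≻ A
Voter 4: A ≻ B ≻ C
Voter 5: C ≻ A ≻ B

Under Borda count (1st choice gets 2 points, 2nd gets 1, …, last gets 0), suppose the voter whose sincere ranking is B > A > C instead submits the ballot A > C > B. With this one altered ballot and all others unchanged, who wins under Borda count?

Borda totals with the altered ballot: A 7, B 3, C 5.
The winner is unchanged: still A.

A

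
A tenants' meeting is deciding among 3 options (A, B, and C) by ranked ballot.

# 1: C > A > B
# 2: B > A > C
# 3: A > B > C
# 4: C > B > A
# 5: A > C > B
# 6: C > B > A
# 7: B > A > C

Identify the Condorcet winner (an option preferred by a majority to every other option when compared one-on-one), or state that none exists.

Head-to-head results (7 voters total):
A vs B: B wins 4–3.
A vs C: A wins 4–3.
B vs C: C wins 4–3.
No candidate beats all others: A beats C beats B beats A, a majority cycle.

None — there is no Condorcet winner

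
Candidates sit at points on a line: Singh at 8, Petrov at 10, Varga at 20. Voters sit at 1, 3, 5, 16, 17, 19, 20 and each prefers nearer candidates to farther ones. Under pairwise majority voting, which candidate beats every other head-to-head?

With single-peaked preferences on a line, the Condorcet winner is the candidate closest to the median voter.
The median voter (position 16) is closest to Varga at 20.
Check: Varga vs Petrov — voters closer to Varga: 4 of 7.

Varga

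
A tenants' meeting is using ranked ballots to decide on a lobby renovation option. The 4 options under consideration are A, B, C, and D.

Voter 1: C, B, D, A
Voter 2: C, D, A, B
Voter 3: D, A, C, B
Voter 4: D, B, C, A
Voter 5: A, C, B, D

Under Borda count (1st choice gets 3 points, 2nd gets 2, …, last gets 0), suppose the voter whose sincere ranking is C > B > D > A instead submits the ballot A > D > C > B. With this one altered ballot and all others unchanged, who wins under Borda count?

Borda totals with the altered ballot: A 9, B 3, C 8, D 10.
The switch changes the winner from C to D.

D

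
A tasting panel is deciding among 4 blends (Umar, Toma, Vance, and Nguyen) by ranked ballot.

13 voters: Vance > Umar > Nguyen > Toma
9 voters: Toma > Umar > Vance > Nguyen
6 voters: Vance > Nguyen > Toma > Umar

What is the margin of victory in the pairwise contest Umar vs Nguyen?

16

Ballots ranking Umar above Nguyen: 13+9 = 22.
Ballots ranking Nguyen above Umar: 6.
Umar wins 22–6, a margin of 16.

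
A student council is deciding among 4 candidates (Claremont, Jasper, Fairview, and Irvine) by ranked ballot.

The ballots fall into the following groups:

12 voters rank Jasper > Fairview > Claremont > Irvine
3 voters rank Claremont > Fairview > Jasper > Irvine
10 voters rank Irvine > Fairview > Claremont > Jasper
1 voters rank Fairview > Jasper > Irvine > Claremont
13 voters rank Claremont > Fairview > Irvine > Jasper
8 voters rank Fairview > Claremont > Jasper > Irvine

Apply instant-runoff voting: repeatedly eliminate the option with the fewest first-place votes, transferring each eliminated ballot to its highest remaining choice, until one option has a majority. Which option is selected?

Claremont

Round 1: Claremont 16, Jasper 12, Irvine 10, Fairview 9. Fairview has the fewest and is eliminated.
Round 2: Claremont 24, Jasper 13, Irvine 10. Claremont has a majority.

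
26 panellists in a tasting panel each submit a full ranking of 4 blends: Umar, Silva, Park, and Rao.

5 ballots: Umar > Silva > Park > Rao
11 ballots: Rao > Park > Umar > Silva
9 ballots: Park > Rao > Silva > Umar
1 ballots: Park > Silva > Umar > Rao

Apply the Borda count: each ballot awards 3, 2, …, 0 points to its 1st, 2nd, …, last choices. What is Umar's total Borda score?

Borda scores:
  Umar: 5·3 + 11·1 + 9·0 + 1 = 27
  Silva: 5·2 + 11·0 + 9·1 + 2 = 21
  Park: 5·1 + 11·2 + 9·3 + 3 = 57
  Rao: 5·0 + 11·3 + 9·2 + 0 = 51

27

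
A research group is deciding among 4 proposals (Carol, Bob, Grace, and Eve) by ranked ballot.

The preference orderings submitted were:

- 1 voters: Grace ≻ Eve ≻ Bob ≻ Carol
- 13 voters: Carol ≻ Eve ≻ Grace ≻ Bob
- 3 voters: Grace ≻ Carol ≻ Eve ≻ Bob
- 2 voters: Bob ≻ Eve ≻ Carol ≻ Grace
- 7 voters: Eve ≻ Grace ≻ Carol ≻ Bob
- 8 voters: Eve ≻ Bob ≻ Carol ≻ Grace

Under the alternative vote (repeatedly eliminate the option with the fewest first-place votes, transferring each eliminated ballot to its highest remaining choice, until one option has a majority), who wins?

Round 1: Eve 15, Carol 13, Grace 4, Bob 2. Bob has the fewest and is eliminated.
Round 2: Eve 17, Carol 13, Grace 4. Grace has the fewest and is eliminated.
Round 3: Eve 18, Carol 16. Eve has a majority.

Eve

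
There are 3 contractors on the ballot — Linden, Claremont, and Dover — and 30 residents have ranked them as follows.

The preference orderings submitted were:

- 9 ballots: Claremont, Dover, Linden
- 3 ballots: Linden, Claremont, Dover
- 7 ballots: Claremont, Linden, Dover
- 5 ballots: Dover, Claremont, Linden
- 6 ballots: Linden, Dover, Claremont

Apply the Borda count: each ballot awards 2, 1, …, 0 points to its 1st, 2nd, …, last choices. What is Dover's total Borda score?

Borda scores:
  Linden: 9·0 + 3·2 + 7·1 + 5·0 + 6·2 = 25
  Claremont: 9·2 + 3·1 + 7·2 + 5·1 + 6·0 = 40
  Dover: 9·1 + 3·0 + 7·0 + 5·2 + 6·1 = 25

25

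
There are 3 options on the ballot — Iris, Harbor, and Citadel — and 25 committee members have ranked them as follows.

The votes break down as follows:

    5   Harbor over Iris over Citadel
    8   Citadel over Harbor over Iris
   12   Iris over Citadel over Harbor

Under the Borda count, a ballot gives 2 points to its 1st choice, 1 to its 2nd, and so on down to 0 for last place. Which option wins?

Iris

Borda scores:
  Iris: 5·1 + 8·0 + 12·2 = 29
  Harbor: 5·2 + 8·1 + 12·0 = 18
  Citadel: 5·0 + 8·2 + 12·1 = 28
Iris has the highest total.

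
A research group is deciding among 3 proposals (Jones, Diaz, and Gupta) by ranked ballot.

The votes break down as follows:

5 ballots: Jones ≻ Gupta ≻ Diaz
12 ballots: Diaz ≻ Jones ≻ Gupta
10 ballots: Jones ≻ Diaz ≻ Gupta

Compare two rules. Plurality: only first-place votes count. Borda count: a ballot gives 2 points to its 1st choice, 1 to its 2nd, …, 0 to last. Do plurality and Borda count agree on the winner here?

Yes

Plurality first-place counts: Jones 15, Diaz 12, Gupta 0 → Jones.
Borda totals: Jones 42, Diaz 34, Gupta 5 → Jones.
The two rules agree on Jones.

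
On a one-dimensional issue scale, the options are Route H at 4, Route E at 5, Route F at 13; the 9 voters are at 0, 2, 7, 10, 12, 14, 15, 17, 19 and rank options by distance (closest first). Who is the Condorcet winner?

Route F

With single-peaked preferences on a line, the Condorcet winner is the candidate closest to the median voter.
The median voter (position 12) is closest to Route F at 13.
Check: Route F vs Route E — voters closer to Route F: 6 of 9.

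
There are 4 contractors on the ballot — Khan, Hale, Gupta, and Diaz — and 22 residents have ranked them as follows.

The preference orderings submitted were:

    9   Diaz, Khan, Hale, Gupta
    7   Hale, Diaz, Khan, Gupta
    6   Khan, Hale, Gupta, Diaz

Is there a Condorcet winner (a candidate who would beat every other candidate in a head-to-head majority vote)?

No

Head-to-head results (22 voters total):
Khan vs Hale: Khan wins 15–7.
Khan vs Gupta: Khan wins 22–0.
Khan vs Diaz: Diaz wins 16–6.
Hale vs Gupta: Hale wins 22–0.
Hale vs Diaz: Hale wins 13–9.
Gupta vs Diaz: Diaz wins 16–6.
No candidate beats all others: Khan beats Hale beats Diaz beats Khan, a majority cycle.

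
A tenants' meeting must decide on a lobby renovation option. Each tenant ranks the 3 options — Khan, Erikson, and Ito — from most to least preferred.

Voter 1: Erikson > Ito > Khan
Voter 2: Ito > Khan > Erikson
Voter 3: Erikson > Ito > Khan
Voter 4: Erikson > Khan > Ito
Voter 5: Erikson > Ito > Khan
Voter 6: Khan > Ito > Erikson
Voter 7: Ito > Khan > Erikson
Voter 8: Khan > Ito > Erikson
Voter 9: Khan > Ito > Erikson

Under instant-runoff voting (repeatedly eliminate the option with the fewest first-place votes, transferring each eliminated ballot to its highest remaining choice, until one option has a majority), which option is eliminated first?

Ito

Round 1: Erikson 4, Khan 3, Ito 2. Ito has the fewest and is eliminated.
Round 2: Khan 5, Erikson 4. Khan has a majority.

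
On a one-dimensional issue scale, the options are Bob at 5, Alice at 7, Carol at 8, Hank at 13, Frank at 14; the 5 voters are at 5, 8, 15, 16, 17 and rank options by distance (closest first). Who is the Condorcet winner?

With single-peaked preferences on a line, the Condorcet winner is the candidate closest to the median voter.
The median voter (position 15) is closest to Frank at 14.
Check: Frank vs Carol — voters closer to Frank: 3 of 5.

Frank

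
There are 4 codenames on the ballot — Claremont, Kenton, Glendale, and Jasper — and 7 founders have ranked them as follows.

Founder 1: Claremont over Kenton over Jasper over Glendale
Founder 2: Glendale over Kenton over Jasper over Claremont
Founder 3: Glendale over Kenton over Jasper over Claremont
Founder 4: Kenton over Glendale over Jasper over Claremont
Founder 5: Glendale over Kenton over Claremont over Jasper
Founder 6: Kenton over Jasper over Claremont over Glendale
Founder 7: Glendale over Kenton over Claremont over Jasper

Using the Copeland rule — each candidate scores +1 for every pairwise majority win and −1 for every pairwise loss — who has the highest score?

Pairwise results:
  Claremont vs Kenton: Kenton wins 6–1.
  Claremont vs Glendale: Glendale wins 5–2.
  Claremont vs Jasper: Jasper wins 4–3.
  Kenton vs Glendale: Glendale wins 4–3.
  Kenton vs Jasper: Kenton wins 7–0.
  Glendale vs Jasper: Glendale wins 5–2.
Copeland scores (wins − losses):
  Claremont: 0 − 3 = -3
  Kenton: 2 − 1 = 1
  Glendale: 3 − 0 = 3
  Jasper: 1 − 2 = -1
Glendale has the best Copeland score.

Glendale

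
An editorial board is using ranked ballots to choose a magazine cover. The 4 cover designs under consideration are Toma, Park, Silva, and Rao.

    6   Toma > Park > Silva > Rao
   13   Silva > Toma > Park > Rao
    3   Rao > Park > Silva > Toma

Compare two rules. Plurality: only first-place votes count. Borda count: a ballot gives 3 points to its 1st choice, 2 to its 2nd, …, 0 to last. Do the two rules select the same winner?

Yes

Plurality first-place counts: Toma 6, Park 0, Silva 13, Rao 3 → Silva.
Borda totals: Toma 44, Park 31, Silva 48, Rao 9 → Silva.
The two rules agree on Silva.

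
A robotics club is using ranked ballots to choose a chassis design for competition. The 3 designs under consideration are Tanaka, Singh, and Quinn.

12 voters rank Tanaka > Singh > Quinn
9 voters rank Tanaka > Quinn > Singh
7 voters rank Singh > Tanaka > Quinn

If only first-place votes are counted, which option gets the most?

Tanaka

First-place vote totals:
  Tanaka: 21
  Singh: 7
  Quinn: 0
Tanaka has the most first-place votes.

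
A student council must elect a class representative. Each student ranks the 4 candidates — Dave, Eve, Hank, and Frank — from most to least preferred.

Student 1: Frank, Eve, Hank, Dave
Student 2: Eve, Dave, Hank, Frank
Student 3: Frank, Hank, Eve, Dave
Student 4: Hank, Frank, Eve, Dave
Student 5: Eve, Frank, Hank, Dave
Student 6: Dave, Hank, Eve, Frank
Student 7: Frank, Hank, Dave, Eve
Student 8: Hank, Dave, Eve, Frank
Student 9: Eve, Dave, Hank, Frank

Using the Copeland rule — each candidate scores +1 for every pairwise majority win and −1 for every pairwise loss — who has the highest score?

Hank

Pairwise results:
  Dave vs Eve: Eve wins 6–3.
  Dave vs Hank: Hank wins 6–3.
  Dave vs Frank: Frank wins 5–4.
  Eve vs Hank: Hank wins 5–4.
  Eve vs Frank: Eve wins 5–4.
  Hank vs Frank: Hank wins 5–4.
Copeland scores (wins − losses):
  Dave: 0 − 3 = -3
  Eve: 2 − 1 = 1
  Hank: 3 − 0 = 3
  Frank: 1 − 2 = -1
Hank has the best Copeland score.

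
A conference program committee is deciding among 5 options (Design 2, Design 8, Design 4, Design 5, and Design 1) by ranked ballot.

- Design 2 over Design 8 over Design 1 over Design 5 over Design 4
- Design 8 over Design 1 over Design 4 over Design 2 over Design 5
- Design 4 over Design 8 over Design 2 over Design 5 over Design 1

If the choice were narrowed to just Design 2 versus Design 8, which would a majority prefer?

Ballots ranking Design 2 above Design 8: 1.
Ballots ranking Design 8 above Design 2: 2.
Design 8 wins the head-to-head, 2–1.

Design 8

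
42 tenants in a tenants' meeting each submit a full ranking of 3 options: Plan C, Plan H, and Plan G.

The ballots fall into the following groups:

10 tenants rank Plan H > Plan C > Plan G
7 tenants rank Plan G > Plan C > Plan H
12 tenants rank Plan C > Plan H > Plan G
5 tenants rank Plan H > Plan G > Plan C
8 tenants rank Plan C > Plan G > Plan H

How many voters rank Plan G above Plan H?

15

Ballots ranking Plan G above Plan H: 7+8 = 15.
Ballots ranking Plan H above Plan G: 10+12+5 = 27.
So 15 of 42 voters prefer Plan G to Plan H.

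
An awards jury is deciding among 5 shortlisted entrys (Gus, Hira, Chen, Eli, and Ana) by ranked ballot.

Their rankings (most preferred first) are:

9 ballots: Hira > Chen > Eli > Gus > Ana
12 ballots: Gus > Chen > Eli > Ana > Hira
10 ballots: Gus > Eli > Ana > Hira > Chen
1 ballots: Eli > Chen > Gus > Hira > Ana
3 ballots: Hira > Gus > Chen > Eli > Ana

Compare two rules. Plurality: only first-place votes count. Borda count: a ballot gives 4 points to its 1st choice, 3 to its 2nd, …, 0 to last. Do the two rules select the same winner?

Plurality first-place counts: Gus 22, Hira 12, Chen 0, Eli 1, Ana 0 → Gus.
Borda totals: Gus 108, Hira 59, Chen 72, Eli 79, Ana 32 → Gus.
The two rules agree on Gus.

Yes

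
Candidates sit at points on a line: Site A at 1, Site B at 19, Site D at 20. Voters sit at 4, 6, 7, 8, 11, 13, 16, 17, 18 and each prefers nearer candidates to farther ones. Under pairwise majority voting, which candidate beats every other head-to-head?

Site B

With single-peaked preferences on a line, the Condorcet winner is the candidate closest to the median voter.
The median voter (position 11) is closest to Site B at 19.
Check: Site B vs Site A — voters closer to Site B: 5 of 9.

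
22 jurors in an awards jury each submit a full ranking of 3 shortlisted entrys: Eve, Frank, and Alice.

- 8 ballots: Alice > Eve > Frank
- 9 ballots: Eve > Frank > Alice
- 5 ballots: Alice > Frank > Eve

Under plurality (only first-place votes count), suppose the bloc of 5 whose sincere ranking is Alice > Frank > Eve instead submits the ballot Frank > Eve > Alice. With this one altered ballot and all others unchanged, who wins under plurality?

Eve

First-place totals with the altered ballot: Eve 9, Frank 5, Alice 8.
The switch changes the winner from Alice to Eve.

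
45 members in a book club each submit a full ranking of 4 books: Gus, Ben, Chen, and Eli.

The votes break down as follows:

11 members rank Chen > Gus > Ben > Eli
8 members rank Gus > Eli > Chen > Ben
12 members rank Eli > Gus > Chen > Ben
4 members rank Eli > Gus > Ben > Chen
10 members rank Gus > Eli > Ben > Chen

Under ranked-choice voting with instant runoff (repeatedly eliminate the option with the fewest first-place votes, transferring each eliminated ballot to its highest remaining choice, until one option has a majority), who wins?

Round 1: Gus 18, Eli 16, Chen 11, Ben 0. Ben has the fewest and is eliminated.
Round 2: Gus 18, Eli 16, Chen 11. Chen has the fewest and is eliminated.
Round 3: Gus 29, Eli 16. Gus has a majority.

Gus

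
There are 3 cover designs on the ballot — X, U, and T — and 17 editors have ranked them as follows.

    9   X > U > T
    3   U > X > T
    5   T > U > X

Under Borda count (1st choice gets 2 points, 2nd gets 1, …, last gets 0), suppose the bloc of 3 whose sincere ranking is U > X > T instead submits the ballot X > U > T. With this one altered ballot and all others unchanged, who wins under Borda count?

Borda totals with the altered ballot: X 24, U 17, T 10.
The winner is unchanged: still X.

X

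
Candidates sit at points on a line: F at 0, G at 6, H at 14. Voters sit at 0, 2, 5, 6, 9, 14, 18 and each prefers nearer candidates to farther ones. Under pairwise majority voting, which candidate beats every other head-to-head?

G

With single-peaked preferences on a line, the Condorcet winner is the candidate closest to the median voter.
The median voter (position 6) is closest to G at 6.
Check: G vs F — voters closer to G: 5 of 7.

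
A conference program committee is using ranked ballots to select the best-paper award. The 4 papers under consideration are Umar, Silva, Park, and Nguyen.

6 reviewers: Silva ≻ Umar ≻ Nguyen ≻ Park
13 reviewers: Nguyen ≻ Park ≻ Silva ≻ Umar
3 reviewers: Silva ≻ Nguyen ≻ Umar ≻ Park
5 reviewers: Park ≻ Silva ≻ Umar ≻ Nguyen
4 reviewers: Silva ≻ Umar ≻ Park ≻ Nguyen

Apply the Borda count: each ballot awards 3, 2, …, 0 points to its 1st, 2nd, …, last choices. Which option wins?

Borda scores:
  Umar: 6·2 + 13·0 + 3·1 + 5·1 + 4·2 = 28
  Silva: 6·3 + 13·1 + 3·3 + 5·2 + 4·3 = 62
  Park: 6·0 + 13·2 + 3·0 + 5·3 + 4·1 = 45
  Nguyen: 6·1 + 13·3 + 3·2 + 5·0 + 4·0 = 51
Silva has the highest total.

Silva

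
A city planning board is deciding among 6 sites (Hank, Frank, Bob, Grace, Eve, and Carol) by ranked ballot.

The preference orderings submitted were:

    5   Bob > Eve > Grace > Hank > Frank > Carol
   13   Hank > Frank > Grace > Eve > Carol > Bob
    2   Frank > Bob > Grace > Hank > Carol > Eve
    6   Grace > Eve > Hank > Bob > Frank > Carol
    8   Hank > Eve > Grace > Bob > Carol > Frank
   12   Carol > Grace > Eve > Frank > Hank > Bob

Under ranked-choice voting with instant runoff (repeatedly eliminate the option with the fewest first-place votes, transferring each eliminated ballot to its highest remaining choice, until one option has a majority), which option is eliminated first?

Eve

Round 1: Hank 21, Carol 12, Grace 6, Bob 5, Frank 2, Eve 0. Eve has the fewest and is eliminated.
Round 2: Hank 21, Carol 12, Grace 6, Bob 5, Frank 2. Frank has the fewest and is eliminated.
Round 3: Hank 21, Carol 12, Bob 7, Grace 6. Grace has the fewest and is eliminated.
Round 4: Hank 27, Carol 12, Bob 7. Hank has a majority.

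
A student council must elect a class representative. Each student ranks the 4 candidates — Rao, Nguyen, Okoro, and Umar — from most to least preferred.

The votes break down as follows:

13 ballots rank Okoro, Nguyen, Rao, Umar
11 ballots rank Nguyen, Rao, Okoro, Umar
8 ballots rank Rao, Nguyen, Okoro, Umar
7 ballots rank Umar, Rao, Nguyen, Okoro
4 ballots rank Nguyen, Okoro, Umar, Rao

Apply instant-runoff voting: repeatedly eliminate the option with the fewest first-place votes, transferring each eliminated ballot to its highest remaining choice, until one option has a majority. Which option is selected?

Nguyen

Round 1: Nguyen 15, Okoro 13, Rao 8, Umar 7. Umar has the fewest and is eliminated.
Round 2: Rao 15, Nguyen 15, Okoro 13. Okoro has the fewest and is eliminated.
Round 3: Nguyen 28, Rao 15. Nguyen has a majority.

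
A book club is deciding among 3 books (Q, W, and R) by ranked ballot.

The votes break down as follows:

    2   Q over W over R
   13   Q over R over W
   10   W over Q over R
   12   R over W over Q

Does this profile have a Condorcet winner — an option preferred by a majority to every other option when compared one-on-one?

Head-to-head results (37 voters total):
Q vs W: W wins 22–15.
Q vs R: Q wins 25–12.
W vs R: R wins 25–12.
No candidate beats all others: Q beats R beats W beats Q, a majority cycle.

No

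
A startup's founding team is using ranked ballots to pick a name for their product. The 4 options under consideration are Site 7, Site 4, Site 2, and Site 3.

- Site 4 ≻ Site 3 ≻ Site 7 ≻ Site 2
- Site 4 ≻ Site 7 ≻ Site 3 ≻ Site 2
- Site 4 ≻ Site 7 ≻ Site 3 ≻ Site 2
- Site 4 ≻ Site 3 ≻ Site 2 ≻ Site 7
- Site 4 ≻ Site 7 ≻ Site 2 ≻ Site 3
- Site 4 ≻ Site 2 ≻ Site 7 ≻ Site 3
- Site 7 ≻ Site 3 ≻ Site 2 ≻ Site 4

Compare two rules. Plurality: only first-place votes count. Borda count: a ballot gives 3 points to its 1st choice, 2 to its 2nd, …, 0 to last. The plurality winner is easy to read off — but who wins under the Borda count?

Plurality first-place counts: Site 7 1, Site 4 6, Site 2 0, Site 3 0 → Site 4.
Borda totals: Site 7 11, Site 4 18, Site 2 5, Site 3 8 → Site 4.

Site 4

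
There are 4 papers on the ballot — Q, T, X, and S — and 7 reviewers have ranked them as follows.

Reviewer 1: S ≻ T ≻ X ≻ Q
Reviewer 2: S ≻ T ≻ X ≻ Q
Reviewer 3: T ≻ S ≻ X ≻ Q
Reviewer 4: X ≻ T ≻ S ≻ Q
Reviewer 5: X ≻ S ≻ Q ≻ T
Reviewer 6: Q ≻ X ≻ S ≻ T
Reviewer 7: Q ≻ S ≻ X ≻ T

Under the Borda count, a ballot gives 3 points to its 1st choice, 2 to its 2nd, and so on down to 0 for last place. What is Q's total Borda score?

7

Borda scores:
  Q: 0 + 0 + 0 + 0 + 1 + 3 + 3 = 7
  T: 2 + 2 + 3 + 2 + 0 + 0 + 0 = 9
  X: 1 + 1 + 1 + 3 + 3 + 2 + 1 = 12
  S: 3 + 3 + 2 + 1 + 2 + 1 + 2 = 14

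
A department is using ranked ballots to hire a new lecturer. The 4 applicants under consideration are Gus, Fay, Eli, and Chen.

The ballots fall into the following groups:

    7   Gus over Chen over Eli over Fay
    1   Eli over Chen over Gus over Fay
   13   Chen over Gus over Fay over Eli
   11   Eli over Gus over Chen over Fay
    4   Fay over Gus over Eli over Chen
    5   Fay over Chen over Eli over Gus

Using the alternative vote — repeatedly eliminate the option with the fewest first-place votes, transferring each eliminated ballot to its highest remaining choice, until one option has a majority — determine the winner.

Round 1: Chen 13, Eli 12, Fay 9, Gus 7. Gus has the fewest and is eliminated.
Round 2: Chen 20, Eli 12, Fay 9. Fay has the fewest and is eliminated.
Round 3: Chen 25, Eli 16. Chen has a majority.

Chen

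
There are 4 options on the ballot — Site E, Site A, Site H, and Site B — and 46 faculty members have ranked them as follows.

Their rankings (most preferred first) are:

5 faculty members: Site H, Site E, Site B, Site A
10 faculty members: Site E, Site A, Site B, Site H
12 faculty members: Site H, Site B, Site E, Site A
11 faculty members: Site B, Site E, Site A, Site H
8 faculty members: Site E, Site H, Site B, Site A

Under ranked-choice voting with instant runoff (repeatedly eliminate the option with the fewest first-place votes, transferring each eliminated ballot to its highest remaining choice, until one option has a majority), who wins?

Site E

Round 1: Site E 18, Site H 17, Site B 11, Site A 0. Site A has the fewest and is eliminated.
Round 2: Site E 18, Site H 17, Site B 11. Site B has the fewest and is eliminated.
Round 3: Site E 29, Site H 17. Site E has a majority.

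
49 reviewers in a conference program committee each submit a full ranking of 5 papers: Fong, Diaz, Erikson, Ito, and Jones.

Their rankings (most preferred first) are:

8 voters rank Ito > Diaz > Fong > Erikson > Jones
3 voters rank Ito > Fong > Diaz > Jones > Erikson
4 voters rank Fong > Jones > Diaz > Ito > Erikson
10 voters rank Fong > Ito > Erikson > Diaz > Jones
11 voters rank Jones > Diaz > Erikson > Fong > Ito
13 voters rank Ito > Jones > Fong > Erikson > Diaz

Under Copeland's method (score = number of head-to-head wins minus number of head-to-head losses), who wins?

Fong

Pairwise results:
  Fong vs Diaz: Fong wins 30–19.
  Fong vs Erikson: Fong wins 38–11.
  Fong vs Ito: Fong wins 25–24.
  Fong vs Jones: Fong wins 25–24.
  Diaz vs Erikson: Diaz wins 26–23.
  Diaz vs Ito: Ito wins 34–15.
  Diaz vs Jones: Jones wins 28–21.
  Erikson vs Ito: Ito wins 38–11.
  Erikson vs Jones: Jones wins 31–18.
  Ito vs Jones: Ito wins 34–15.
Copeland scores (wins − losses):
  Fong: 4 − 0 = 4
  Diaz: 1 − 3 = -2
  Erikson: 0 − 4 = -4
  Ito: 3 − 1 = 2
  Jones: 2 − 2 = 0
Fong has the best Copeland score.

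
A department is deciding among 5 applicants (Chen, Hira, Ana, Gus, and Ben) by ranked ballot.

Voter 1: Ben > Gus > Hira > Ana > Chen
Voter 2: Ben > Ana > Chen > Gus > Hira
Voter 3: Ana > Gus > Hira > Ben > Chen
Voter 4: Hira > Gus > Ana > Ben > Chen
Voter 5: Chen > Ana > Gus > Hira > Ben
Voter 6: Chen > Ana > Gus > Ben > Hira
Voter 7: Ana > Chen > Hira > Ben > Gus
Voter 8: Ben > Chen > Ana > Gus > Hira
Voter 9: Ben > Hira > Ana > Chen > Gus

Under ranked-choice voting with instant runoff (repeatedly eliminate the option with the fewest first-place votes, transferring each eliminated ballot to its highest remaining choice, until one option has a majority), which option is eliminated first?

Round 1: Ben 4, Chen 2, Ana 2, Hira 1, Gus 0. Gus has the fewest and is eliminated.
Round 2: Ben 4, Chen 2, Ana 2, Hira 1. Hira has the fewest and is eliminated.
Round 3: Ben 4, Ana 3, Chen 2. Chen has the fewest and is eliminated.
Round 4: Ana 5, Ben 4. Ana has a majority.

Gus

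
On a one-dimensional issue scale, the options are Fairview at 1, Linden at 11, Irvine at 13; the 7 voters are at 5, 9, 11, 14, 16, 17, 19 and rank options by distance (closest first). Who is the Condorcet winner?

Irvine

With single-peaked preferences on a line, the Condorcet winner is the candidate closest to the median voter.
The median voter (position 14) is closest to Irvine at 13.
Check: Irvine vs Linden — voters closer to Irvine: 4 of 7.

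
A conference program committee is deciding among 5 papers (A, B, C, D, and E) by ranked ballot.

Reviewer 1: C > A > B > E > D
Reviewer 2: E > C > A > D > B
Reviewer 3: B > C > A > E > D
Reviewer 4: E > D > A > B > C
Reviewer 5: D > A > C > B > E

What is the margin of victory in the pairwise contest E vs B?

Ballots ranking E above B: 2.
Ballots ranking B above E: 3.
B wins 3–2, a margin of 1.

1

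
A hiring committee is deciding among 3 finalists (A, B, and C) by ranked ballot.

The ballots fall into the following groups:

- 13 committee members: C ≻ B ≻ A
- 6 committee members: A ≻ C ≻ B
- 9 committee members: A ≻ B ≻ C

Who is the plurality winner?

First-place vote totals:
  A: 15
  B: 0
  C: 13
A has the most first-place votes.

A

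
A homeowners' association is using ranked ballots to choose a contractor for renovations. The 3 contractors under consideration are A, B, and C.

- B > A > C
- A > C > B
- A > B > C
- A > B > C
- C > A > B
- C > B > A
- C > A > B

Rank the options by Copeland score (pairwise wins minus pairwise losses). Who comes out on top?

Pairwise results:
  A vs B: A wins 5–2.
  A vs C: A wins 4–3.
  B vs C: C wins 4–3.
Copeland scores (wins − losses):
  A: 2 − 0 = 2
  B: 0 − 2 = -2
  C: 1 − 1 = 0
A has the best Copeland score.

A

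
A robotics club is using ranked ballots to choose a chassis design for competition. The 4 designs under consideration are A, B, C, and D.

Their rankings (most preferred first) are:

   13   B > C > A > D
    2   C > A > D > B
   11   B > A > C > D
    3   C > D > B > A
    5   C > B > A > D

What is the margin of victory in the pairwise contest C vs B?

14

Ballots ranking C above B: 2+3+5 = 10.
Ballots ranking B above C: 13+11 = 24.
B wins 24–10, a margin of 14.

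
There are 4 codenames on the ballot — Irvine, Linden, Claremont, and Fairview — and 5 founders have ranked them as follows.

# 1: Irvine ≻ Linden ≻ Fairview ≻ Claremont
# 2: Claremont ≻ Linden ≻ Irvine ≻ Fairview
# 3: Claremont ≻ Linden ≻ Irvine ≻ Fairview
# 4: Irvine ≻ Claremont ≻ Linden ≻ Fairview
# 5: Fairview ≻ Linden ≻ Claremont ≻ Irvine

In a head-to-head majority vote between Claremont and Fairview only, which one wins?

Claremont

Ballots ranking Claremont above Fairview: 3.
Ballots ranking Fairview above Claremont: 2.
Claremont wins the head-to-head, 3–2.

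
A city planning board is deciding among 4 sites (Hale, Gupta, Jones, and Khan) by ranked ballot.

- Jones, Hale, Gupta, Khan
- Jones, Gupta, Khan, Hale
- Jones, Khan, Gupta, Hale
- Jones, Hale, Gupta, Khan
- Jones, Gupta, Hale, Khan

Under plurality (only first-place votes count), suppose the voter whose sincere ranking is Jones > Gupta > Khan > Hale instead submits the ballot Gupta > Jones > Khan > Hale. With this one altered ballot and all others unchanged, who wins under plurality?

First-place totals with the altered ballot: Hale 0, Gupta 1, Jones 4, Khan 0.
The winner is unchanged: still Jones.

Jones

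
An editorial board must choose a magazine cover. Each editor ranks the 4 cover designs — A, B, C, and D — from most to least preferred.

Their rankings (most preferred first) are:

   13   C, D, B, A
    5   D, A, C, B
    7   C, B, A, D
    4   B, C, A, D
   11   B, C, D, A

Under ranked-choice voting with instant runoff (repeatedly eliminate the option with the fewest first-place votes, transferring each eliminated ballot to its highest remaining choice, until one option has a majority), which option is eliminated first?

A

Round 1: C 20, B 15, D 5, A 0. A has the fewest and is eliminated.
Round 2: C 20, B 15, D 5. D has the fewest and is eliminated.
Round 3: C 25, B 15. C has a majority.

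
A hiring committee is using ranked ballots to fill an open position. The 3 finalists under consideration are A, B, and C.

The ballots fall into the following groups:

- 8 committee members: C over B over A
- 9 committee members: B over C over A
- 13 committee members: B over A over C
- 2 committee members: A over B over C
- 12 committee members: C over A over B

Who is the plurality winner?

B

First-place vote totals:
  A: 2
  B: 22
  C: 20
B has the most first-place votes.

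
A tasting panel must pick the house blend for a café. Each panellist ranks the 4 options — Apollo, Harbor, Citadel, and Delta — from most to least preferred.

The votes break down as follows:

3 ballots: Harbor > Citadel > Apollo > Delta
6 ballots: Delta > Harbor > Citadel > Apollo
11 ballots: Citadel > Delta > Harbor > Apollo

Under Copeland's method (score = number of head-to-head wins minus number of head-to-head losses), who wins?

Citadel

Pairwise results:
  Apollo vs Harbor: Harbor wins 20–0.
  Apollo vs Citadel: Citadel wins 20–0.
  Apollo vs Delta: Delta wins 17–3.
  Harbor vs Citadel: Citadel wins 11–9.
  Harbor vs Delta: Delta wins 17–3.
  Citadel vs Delta: Citadel wins 14–6.
Copeland scores (wins − losses):
  Apollo: 0 − 3 = -3
  Harbor: 1 − 2 = -1
  Citadel: 3 − 0 = 3
  Delta: 2 − 1 = 1
Citadel has the best Copeland score.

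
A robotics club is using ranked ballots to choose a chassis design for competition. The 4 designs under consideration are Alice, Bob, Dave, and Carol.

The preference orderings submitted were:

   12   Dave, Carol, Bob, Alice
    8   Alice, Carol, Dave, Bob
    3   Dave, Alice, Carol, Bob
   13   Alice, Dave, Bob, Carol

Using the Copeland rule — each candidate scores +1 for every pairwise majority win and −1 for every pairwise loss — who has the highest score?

Pairwise results:
  Alice vs Bob: Alice wins 24–12.
  Alice vs Dave: Alice wins 21–15.
  Alice vs Carol: Alice wins 24–12.
  Bob vs Dave: Dave wins 36–0.
  Bob vs Carol: Carol wins 23–13.
  Dave vs Carol: Dave wins 28–8.
Copeland scores (wins − losses):
  Alice: 3 − 0 = 3
  Bob: 0 − 3 = -3
  Dave: 2 − 1 = 1
  Carol: 1 − 2 = -1
Alice has the best Copeland score.

Alice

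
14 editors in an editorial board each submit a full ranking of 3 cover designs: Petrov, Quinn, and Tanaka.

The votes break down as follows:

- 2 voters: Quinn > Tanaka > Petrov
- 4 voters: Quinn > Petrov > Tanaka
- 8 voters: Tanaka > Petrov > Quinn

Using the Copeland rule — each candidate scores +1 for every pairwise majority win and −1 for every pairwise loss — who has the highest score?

Tanaka

Pairwise results:
  Petrov vs Quinn: Petrov wins 8–6.
  Petrov vs Tanaka: Tanaka wins 10–4.
  Quinn vs Tanaka: Tanaka wins 8–6.
Copeland scores (wins − losses):
  Petrov: 1 − 1 = 0
  Quinn: 0 − 2 = -2
  Tanaka: 2 − 0 = 2
Tanaka has the best Copeland score.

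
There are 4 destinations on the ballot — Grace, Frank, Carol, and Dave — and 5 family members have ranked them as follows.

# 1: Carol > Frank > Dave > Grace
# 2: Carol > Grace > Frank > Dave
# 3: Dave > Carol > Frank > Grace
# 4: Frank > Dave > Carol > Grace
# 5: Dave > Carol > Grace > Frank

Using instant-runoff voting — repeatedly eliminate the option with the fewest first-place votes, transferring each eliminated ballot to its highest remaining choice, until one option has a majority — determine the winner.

Dave

Round 1: Carol 2, Dave 2, Frank 1, Grace 0. Grace has the fewest and is eliminated.
Round 2: Carol 2, Dave 2, Frank 1. Frank has the fewest and is eliminated.
Round 3: Dave 3, Carol 2. Dave has a majority.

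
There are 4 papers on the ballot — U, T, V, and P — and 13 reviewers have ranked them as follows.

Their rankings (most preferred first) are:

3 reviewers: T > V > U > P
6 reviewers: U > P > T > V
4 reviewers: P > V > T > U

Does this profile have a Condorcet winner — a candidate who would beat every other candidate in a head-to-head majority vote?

No

Head-to-head results (13 voters total):
U vs T: T wins 7–6.
U vs V: V wins 7–6.
U vs P: U wins 9–4.
T vs V: T wins 9–4.
T vs P: P wins 10–3.
V vs P: P wins 10–3.
No candidate beats all others: U beats P beats T beats U, a majority cycle.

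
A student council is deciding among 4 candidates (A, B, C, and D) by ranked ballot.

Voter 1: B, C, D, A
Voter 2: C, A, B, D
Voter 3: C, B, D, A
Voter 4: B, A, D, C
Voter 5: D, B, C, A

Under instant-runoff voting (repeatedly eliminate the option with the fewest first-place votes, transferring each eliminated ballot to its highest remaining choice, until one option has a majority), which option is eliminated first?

A

Round 1: B 2, C 2, D 1, A 0. A has the fewest and is eliminated.
Round 2: B 2, C 2, D 1. D has the fewest and is eliminated.
Round 3: B 3, C 2. B has a majority.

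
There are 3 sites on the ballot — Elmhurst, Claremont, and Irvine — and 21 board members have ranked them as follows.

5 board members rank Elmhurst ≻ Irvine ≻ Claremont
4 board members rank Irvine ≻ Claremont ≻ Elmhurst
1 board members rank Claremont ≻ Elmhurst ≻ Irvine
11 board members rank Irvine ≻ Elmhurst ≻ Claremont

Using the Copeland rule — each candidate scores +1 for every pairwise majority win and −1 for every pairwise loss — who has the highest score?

Irvine

Pairwise results:
  Elmhurst vs Claremont: Elmhurst wins 16–5.
  Elmhurst vs Irvine: Irvine wins 15–6.
  Claremont vs Irvine: Irvine wins 20–1.
Copeland scores (wins − losses):
  Elmhurst: 1 − 1 = 0
  Claremont: 0 − 2 = -2
  Irvine: 2 − 0 = 2
Irvine has the best Copeland score.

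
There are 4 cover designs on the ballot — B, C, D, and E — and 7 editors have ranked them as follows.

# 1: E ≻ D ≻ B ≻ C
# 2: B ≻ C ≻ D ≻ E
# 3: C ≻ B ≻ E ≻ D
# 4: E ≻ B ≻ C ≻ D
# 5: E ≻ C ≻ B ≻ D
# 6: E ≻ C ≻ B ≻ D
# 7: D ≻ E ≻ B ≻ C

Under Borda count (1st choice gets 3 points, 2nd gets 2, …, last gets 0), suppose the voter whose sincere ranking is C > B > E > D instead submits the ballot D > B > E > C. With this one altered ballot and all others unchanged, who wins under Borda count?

E

Borda totals with the altered ballot: B 11, C 7, D 9, E 15.
The winner is unchanged: still E.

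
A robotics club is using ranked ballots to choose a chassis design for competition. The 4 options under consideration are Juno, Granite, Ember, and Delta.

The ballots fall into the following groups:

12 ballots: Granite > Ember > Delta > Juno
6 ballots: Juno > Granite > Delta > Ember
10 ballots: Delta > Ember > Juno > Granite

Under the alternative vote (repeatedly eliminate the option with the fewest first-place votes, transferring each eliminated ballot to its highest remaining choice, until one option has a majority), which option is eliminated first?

Round 1: Granite 12, Delta 10, Juno 6, Ember 0. Ember has the fewest and is eliminated.
Round 2: Granite 12, Delta 10, Juno 6. Juno has the fewest and is eliminated.
Round 3: Granite 18, Delta 10. Granite has a majority.

Ember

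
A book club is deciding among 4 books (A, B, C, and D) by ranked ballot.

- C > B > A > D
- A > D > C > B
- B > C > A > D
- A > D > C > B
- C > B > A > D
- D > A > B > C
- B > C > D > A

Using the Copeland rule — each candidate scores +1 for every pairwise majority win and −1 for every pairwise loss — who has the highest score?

C

Pairwise results:
  A vs B: B wins 4–3.
  A vs C: C wins 4–3.
  A vs D: A wins 5–2.
  B vs C: C wins 4–3.
  B vs D: B wins 4–3.
  C vs D: C wins 4–3.
Copeland scores (wins − losses):
  A: 1 − 2 = -1
  B: 2 − 1 = 1
  C: 3 − 0 = 3
  D: 0 − 3 = -3
C has the best Copeland score.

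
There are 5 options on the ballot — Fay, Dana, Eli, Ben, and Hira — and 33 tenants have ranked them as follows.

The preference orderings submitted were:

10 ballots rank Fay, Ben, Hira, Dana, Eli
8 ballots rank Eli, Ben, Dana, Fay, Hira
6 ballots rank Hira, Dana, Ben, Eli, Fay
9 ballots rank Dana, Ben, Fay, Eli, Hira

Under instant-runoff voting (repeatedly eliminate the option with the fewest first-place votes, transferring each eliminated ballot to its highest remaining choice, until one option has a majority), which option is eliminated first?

Round 1: Fay 10, Dana 9, Eli 8, Hira 6, Ben 0. Ben has the fewest and is eliminated.
Round 2: Fay 10, Dana 9, Eli 8, Hira 6. Hira has the fewest and is eliminated.
Round 3: Dana 15, Fay 10, Eli 8. Eli has the fewest and is eliminated.
Round 4: Dana 23, Fay 10. Dana has a majority.

Ben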